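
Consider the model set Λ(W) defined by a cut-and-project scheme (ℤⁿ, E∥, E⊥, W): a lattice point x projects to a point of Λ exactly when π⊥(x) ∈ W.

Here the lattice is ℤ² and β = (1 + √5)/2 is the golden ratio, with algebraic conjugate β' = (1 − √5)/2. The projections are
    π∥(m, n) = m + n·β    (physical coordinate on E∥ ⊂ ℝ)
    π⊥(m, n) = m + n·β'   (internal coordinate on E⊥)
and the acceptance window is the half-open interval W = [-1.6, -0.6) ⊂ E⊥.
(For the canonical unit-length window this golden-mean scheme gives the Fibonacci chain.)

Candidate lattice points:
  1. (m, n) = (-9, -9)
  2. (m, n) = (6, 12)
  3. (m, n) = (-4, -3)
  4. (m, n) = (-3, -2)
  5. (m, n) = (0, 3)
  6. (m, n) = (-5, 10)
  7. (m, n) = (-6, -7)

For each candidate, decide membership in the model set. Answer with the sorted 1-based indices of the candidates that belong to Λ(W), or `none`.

Numerically β ≈ 1.61803 and β' = −1/β ≈ -0.61803.
#1 (-9,-9): internal coord -9 + (-9)·β' = -3.43769; -3.43769 ∉ [-1.6, -0.6) → out
#2 (6,12): internal coord 6 + (12)·β' = -1.41641; -1.41641 ∈ [-1.6, -0.6) → IN Λ
#3 (-4,-3): internal coord -4 + (-3)·β' = -2.14590; -2.14590 ∉ [-1.6, -0.6) → out
#4 (-3,-2): internal coord -3 + (-2)·β' = -1.76393; -1.76393 ∉ [-1.6, -0.6) → out
#5 (0,3): internal coord 0 + (3)·β' = -1.85410; -1.85410 ∉ [-1.6, -0.6) → out
#6 (-5,10): internal coord -5 + (10)·β' = -11.18034; -11.18034 ∉ [-1.6, -0.6) → out
#7 (-6,-7): internal coord -6 + (-7)·β' = -1.67376; -1.67376 ∉ [-1.6, -0.6) → out

2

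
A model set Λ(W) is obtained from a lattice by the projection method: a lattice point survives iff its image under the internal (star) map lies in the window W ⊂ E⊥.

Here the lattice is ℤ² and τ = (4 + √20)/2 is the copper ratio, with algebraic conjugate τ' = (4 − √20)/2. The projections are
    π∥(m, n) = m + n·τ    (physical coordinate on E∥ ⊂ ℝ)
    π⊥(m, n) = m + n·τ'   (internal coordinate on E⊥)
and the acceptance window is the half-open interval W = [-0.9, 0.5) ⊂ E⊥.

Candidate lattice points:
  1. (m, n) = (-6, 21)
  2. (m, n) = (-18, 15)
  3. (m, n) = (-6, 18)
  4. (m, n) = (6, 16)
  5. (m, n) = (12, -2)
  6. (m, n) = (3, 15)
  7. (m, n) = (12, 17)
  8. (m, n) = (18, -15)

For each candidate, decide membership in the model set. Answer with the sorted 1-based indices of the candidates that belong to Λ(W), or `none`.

τ' = (4−√20)/2 ≈ -0.23607.
[1] lift (-6,21): star map gives -10.95743; window check -0.9 ≤ -10.95743 < 0.5 is false → out
[2] lift (-18,15): star map gives -21.54102; window check -0.9 ≤ -21.54102 < 0.5 is false → out
[3] lift (-6,18): star map gives -10.24922; window check -0.9 ≤ -10.24922 < 0.5 is false → out
[4] lift (6,16): star map gives 2.22291; window check -0.9 ≤ 2.22291 < 0.5 is false → out
[5] lift (12,-2): star map gives 12.47214; window check -0.9 ≤ 12.47214 < 0.5 is false → out
[6] lift (3,15): star map gives -0.54102; window check -0.9 ≤ -0.54102 < 0.5 is true → IN Λ
[7] lift (12,17): star map gives 7.98684; window check -0.9 ≤ 7.98684 < 0.5 is false → out
[8] lift (18,-15): star map gives 21.54102; window check -0.9 ≤ 21.54102 < 0.5 is false → out

6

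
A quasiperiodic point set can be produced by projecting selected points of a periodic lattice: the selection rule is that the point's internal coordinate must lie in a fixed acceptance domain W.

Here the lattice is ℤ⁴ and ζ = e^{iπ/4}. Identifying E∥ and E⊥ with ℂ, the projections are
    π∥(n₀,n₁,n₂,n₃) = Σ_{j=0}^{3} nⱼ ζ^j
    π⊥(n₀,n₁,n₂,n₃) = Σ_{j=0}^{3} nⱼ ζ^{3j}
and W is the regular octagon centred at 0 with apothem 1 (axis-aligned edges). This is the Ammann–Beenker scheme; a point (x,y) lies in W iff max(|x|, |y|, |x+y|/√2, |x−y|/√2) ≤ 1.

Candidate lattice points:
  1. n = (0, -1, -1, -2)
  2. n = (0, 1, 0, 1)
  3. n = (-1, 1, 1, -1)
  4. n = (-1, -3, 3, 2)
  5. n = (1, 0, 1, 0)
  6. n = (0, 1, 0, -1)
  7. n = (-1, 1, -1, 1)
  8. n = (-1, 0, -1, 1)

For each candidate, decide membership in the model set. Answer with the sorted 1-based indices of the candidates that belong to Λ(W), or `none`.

With ζ = e^{iπ/4} the internal vectors are ζ^0,ζ^3,ζ^6,ζ^9.
candidate 1: n = (0, -1, -1, -2) → π⊥ ≈ (-0.7071, -1.1213); max(|x|,|y|,|x±y|/√2) = 1.2929 > 1 ⇒ ∉ W
candidate 2: n = (0, 1, 0, 1) → π⊥ ≈ (+0.0000, +1.4142); max(|x|,|y|,|x±y|/√2) = 1.4142 > 1 ⇒ ∉ W
candidate 3: n = (-1, 1, 1, -1) → π⊥ ≈ (-2.4142, -1.0000); max(|x|,|y|,|x±y|/√2) = 2.4142 > 1 ⇒ ∉ W
candidate 4: n = (-1, -3, 3, 2) → π⊥ ≈ (+2.5355, -3.7071); max(|x|,|y|,|x±y|/√2) = 4.4142 > 1 ⇒ ∉ W
candidate 5: n = (1, 0, 1, 0) → π⊥ ≈ (+1.0000, -1.0000); max(|x|,|y|,|x±y|/√2) = 1.4142 > 1 ⇒ ∉ W
candidate 6: n = (0, 1, 0, -1) → π⊥ ≈ (-1.4142, +0.0000); max(|x|,|y|,|x±y|/√2) = 1.4142 > 1 ⇒ ∉ W
candidate 7: n = (-1, 1, -1, 1) → π⊥ ≈ (-1.0000, +2.4142); max(|x|,|y|,|x±y|/√2) = 2.4142 > 1 ⇒ ∉ W
candidate 8: n = (-1, 0, -1, 1) → π⊥ ≈ (-0.2929, +1.7071); max(|x|,|y|,|x±y|/√2) = 1.7071 > 1 ⇒ ∉ W

none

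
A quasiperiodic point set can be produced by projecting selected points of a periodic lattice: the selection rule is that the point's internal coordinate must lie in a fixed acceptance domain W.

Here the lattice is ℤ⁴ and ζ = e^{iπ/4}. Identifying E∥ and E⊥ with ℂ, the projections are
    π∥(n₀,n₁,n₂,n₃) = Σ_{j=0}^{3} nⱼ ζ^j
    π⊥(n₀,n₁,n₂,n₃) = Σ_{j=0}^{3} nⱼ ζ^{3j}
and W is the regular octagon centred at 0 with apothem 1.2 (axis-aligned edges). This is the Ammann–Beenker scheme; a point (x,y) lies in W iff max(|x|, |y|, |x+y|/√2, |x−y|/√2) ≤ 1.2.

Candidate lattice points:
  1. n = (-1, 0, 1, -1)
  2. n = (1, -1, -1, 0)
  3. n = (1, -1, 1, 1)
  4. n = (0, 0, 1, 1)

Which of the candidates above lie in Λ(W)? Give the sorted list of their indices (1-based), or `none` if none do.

4

π⊥(n) = n₀ + n₁ζ³ + n₂ζ⁶ + n₃ζ⁹ where ζ = e^{iπ/4}.
#1 (-1, 0, 1, -1): internal (-1.70711, -1.70711); octagon support 2.41421 vs apothem 1.2 → ∉ W
#2 (1, -1, -1, 0): internal (1.70711, 0.29289); octagon support 1.70711 vs apothem 1.2 → ∉ W
#3 (1, -1, 1, 1): internal (2.41421, -1.00000); octagon support 2.41421 vs apothem 1.2 → ∉ W
#4 (0, 0, 1, 1): internal (0.70711, -0.29289); octagon support 0.70711 vs apothem 1.2 → ∈ W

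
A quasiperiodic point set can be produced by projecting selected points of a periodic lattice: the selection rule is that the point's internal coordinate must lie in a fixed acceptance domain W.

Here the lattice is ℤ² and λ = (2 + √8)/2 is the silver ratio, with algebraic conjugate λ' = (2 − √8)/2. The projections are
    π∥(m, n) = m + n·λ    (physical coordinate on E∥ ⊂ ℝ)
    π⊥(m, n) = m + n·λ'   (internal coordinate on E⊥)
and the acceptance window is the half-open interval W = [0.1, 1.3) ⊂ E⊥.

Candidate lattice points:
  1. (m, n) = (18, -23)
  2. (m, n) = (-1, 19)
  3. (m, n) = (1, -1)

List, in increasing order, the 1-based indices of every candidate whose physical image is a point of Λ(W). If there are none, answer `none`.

Numerically λ ≈ 2.4142 and λ' = −1/λ ≈ -0.4142.
[1] lift (18,-23): star map gives 27.5269; window check 0.1 ≤ 27.5269 < 1.3 is false → out
[2] lift (-1,19): star map gives -8.8701; window check 0.1 ≤ -8.8701 < 1.3 is false → out
[3] lift (1,-1): star map gives 1.4142; window check 0.1 ≤ 1.4142 < 1.3 is false → out

none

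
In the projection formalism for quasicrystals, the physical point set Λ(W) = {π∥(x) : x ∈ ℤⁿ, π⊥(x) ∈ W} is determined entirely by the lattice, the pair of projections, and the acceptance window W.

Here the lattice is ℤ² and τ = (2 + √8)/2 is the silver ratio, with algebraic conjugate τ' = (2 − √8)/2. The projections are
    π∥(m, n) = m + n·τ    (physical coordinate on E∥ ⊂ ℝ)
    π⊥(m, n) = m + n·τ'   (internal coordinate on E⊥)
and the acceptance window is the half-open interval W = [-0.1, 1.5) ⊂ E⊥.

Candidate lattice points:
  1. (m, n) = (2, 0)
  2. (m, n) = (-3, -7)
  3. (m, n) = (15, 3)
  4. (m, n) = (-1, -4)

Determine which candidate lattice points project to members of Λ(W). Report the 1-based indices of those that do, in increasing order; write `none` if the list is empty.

4

Compute τ' = (2−√8)/2 = -0.41421, so π⊥(m,n) = m -0.41421·n.
candidate 1: (m,n)=(2,0) → π∥ = 2+0·τ ≈ 2.00000, π⊥ = 2+0·τ' ≈ 2.00000 ∉ [-0.1, 1.5) ⇒ out
candidate 2: (m,n)=(-3,-7) → π∥ = -3-7·τ ≈ -19.89949, π⊥ = -3-7·τ' ≈ -0.10051 ∉ [-0.1, 1.5) ⇒ out
candidate 3: (m,n)=(15,3) → π∥ = 15+3·τ ≈ 22.24264, π⊥ = 15+3·τ' ≈ 13.75736 ∉ [-0.1, 1.5) ⇒ out
candidate 4: (m,n)=(-1,-4) → π∥ = -1-4·τ ≈ -10.65685, π⊥ = -1-4·τ' ≈ 0.65685 ∈ [-0.1, 1.5) ⇒ IN Λ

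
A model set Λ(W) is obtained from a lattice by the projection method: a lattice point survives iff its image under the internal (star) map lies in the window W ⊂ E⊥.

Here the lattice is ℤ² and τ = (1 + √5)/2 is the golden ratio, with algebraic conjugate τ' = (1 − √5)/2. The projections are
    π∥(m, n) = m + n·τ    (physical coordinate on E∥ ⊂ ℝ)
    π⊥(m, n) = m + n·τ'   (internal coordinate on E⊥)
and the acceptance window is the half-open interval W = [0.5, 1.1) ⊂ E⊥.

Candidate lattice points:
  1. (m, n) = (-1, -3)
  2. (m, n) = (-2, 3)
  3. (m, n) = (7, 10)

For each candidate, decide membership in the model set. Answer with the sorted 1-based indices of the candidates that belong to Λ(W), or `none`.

τ' = (1−√5)/2 ≈ -0.618034.
[1] lift (-1,-3): star map gives 0.854102; window check 0.5 ≤ 0.854102 < 1.1 is true → IN Λ
[2] lift (-2,3): star map gives -3.854102; window check 0.5 ≤ -3.854102 < 1.1 is false → out
[3] lift (7,10): star map gives 0.819660; window check 0.5 ≤ 0.819660 < 1.1 is true → IN Λ

1, 3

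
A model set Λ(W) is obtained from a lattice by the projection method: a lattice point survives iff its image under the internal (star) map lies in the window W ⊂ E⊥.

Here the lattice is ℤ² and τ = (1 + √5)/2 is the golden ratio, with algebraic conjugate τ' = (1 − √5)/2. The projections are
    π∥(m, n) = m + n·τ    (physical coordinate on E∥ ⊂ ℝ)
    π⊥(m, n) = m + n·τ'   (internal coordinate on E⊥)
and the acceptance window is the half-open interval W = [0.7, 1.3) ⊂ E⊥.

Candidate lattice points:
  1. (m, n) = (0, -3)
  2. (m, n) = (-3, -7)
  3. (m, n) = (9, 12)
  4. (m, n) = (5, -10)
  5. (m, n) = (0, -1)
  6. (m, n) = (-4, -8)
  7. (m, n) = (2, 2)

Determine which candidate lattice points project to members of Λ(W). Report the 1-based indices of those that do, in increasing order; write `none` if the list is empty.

6, 7

τ' = (1−√5)/2 ≈ -0.618034.
[1] lift (0,-3): star map gives 1.854102; window check 0.7 ≤ 1.854102 < 1.3 is false → out
[2] lift (-3,-7): star map gives 1.326238; window check 0.7 ≤ 1.326238 < 1.3 is false → out
[3] lift (9,12): star map gives 1.583592; window check 0.7 ≤ 1.583592 < 1.3 is false → out
[4] lift (5,-10): star map gives 11.180340; window check 0.7 ≤ 11.180340 < 1.3 is false → out
[5] lift (0,-1): star map gives 0.618034; window check 0.7 ≤ 0.618034 < 1.3 is false → out
[6] lift (-4,-8): star map gives 0.944272; window check 0.7 ≤ 0.944272 < 1.3 is true → IN Λ
[7] lift (2,2): star map gives 0.763932; window check 0.7 ≤ 0.763932 < 1.3 is true → IN Λ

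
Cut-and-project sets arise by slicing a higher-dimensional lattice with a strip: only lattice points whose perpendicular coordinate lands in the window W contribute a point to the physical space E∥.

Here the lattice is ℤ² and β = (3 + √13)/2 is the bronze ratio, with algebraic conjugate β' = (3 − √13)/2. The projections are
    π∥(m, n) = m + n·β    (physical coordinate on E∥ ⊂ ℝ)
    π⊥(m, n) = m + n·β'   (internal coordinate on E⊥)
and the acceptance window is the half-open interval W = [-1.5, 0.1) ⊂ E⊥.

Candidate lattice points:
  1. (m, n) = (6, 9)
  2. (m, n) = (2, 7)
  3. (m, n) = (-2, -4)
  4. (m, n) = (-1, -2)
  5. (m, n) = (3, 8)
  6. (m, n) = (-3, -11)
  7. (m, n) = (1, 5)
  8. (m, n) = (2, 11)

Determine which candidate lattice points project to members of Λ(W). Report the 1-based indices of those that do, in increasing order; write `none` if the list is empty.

2, 3, 4, 7, 8

β' = (3−√13)/2 ≈ -0.30278.
#1 (6,9): internal coord 6 + (9)·β' = +3.27502; +3.27502 ∉ [-1.5, 0.1) → out
#2 (2,7): internal coord 2 + (7)·β' = -0.11943; -0.11943 ∈ [-1.5, 0.1) → IN Λ
#3 (-2,-4): internal coord -2 + (-4)·β' = -0.78890; -0.78890 ∈ [-1.5, 0.1) → IN Λ
#4 (-1,-2): internal coord -1 + (-2)·β' = -0.39445; -0.39445 ∈ [-1.5, 0.1) → IN Λ
#5 (3,8): internal coord 3 + (8)·β' = +0.57779; +0.57779 ∉ [-1.5, 0.1) → out
#6 (-3,-11): internal coord -3 + (-11)·β' = +0.33053; +0.33053 ∉ [-1.5, 0.1) → out
#7 (1,5): internal coord 1 + (5)·β' = -0.51388; -0.51388 ∈ [-1.5, 0.1) → IN Λ
#8 (2,11): internal coord 2 + (11)·β' = -1.33053; -1.33053 ∈ [-1.5, 0.1) → IN Λ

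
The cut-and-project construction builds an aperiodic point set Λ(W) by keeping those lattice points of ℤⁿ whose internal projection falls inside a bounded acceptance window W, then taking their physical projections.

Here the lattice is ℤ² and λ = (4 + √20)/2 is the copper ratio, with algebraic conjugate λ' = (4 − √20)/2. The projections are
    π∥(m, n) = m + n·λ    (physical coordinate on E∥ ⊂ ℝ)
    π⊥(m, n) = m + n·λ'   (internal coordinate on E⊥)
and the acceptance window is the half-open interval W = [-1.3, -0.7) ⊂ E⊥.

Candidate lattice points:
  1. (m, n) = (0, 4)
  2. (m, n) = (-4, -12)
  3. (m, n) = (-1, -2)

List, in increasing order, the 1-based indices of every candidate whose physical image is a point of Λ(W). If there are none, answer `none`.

Numerically λ ≈ 4.236068 and λ' = −1/λ ≈ -0.236068.
candidate 1: (m,n)=(0,4) → π∥ = 0+4·λ ≈ 16.944272, π⊥ = 0+4·λ' ≈ -0.944272 ∈ [-1.3, -0.7) ⇒ IN Λ
candidate 2: (m,n)=(-4,-12) → π∥ = -4-12·λ ≈ -54.832816, π⊥ = -4-12·λ' ≈ -1.167184 ∈ [-1.3, -0.7) ⇒ IN Λ
candidate 3: (m,n)=(-1,-2) → π∥ = -1-2·λ ≈ -9.472136, π⊥ = -1-2·λ' ≈ -0.527864 ∉ [-1.3, -0.7) ⇒ out

1, 2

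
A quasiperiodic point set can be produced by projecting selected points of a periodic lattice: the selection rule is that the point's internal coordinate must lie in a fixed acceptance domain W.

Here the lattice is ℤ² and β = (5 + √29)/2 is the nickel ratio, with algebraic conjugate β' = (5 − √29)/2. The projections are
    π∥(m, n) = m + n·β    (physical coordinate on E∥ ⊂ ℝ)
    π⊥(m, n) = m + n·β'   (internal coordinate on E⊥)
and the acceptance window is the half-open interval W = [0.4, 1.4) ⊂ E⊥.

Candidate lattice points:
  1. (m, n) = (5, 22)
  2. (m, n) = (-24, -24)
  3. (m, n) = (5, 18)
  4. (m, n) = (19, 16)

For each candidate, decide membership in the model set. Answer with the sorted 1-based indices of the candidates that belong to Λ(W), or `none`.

1

β' = (5−√29)/2 ≈ -0.19258.
candidate 1: (m,n)=(5,22) → π∥ = 5+22·β ≈ 119.23681, π⊥ = 5+22·β' ≈ 0.76319 ∈ [0.4, 1.4) ⇒ IN Λ
candidate 2: (m,n)=(-24,-24) → π∥ = -24-24·β ≈ -148.62198, π⊥ = -24-24·β' ≈ -19.37802 ∉ [0.4, 1.4) ⇒ out
candidate 3: (m,n)=(5,18) → π∥ = 5+18·β ≈ 98.46648, π⊥ = 5+18·β' ≈ 1.53352 ∉ [0.4, 1.4) ⇒ out
candidate 4: (m,n)=(19,16) → π∥ = 19+16·β ≈ 102.08132, π⊥ = 19+16·β' ≈ 15.91868 ∉ [0.4, 1.4) ⇒ out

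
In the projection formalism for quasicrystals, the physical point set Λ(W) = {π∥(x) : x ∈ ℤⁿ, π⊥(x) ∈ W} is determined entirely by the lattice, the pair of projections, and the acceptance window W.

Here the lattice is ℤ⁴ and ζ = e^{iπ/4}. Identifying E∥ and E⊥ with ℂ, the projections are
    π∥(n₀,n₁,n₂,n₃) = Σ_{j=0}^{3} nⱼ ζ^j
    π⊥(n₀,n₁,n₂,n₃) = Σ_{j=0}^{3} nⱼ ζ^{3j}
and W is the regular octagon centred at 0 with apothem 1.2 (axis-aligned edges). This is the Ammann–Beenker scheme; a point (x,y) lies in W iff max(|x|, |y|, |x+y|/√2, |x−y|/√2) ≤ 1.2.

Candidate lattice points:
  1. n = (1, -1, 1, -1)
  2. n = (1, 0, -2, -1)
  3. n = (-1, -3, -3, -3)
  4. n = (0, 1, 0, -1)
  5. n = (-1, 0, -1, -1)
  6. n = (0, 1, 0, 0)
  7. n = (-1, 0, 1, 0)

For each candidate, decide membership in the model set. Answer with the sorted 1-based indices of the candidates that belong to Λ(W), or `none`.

π⊥(n) = n₀ + n₁ζ³ + n₂ζ⁶ + n₃ζ⁹ where ζ = e^{iπ/4}.
#1 (1, -1, 1, -1): internal (1.0000, -2.4142); octagon support 2.4142 vs apothem 1.2 → ∉ W
#2 (1, 0, -2, -1): internal (0.2929, 1.2929); octagon support 1.2929 vs apothem 1.2 → ∉ W
#3 (-1, -3, -3, -3): internal (-1.0000, -1.2426); octagon support 1.5858 vs apothem 1.2 → ∉ W
#4 (0, 1, 0, -1): internal (-1.4142, 0.0000); octagon support 1.4142 vs apothem 1.2 → ∉ W
#5 (-1, 0, -1, -1): internal (-1.7071, 0.2929); octagon support 1.7071 vs apothem 1.2 → ∉ W
#6 (0, 1, 0, 0): internal (-0.7071, 0.7071); octagon support 1.0000 vs apothem 1.2 → ∈ W
#7 (-1, 0, 1, 0): internal (-1.0000, -1.0000); octagon support 1.4142 vs apothem 1.2 → ∉ W

6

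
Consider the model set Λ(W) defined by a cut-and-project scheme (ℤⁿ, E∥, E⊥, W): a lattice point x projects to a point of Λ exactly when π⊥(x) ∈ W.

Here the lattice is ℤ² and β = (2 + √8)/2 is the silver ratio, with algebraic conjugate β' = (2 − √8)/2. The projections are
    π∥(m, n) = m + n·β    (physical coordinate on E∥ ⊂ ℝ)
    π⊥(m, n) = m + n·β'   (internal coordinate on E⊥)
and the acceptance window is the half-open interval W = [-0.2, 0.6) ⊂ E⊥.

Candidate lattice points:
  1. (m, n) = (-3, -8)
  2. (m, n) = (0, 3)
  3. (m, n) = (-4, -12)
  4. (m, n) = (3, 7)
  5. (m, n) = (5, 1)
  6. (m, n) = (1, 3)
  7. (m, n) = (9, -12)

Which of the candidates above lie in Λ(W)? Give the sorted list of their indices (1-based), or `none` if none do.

Numerically β ≈ 2.4142 and β' = −1/β ≈ -0.4142.
#1 (-3,-8): internal coord -3 + (-8)·β' = +0.3137; +0.3137 ∈ [-0.2, 0.6) → IN Λ
#2 (0,3): internal coord 0 + (3)·β' = -1.2426; -1.2426 ∉ [-0.2, 0.6) → out
#3 (-4,-12): internal coord -4 + (-12)·β' = +0.9706; +0.9706 ∉ [-0.2, 0.6) → out
#4 (3,7): internal coord 3 + (7)·β' = +0.1005; +0.1005 ∈ [-0.2, 0.6) → IN Λ
#5 (5,1): internal coord 5 + (1)·β' = +4.5858; +4.5858 ∉ [-0.2, 0.6) → out
#6 (1,3): internal coord 1 + (3)·β' = -0.2426; -0.2426 ∉ [-0.2, 0.6) → out
#7 (9,-12): internal coord 9 + (-12)·β' = +13.9706; +13.9706 ∉ [-0.2, 0.6) → out

1, 4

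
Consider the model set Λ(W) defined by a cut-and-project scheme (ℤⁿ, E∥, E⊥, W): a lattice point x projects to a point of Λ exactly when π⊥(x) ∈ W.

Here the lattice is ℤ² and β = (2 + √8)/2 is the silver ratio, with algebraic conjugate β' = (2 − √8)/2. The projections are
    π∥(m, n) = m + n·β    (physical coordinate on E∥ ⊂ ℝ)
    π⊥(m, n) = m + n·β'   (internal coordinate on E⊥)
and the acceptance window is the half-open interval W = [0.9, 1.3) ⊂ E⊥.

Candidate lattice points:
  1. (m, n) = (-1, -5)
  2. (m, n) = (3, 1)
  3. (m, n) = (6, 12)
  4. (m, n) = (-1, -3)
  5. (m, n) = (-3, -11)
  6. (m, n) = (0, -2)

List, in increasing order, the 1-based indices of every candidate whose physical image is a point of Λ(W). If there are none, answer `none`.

Numerically β ≈ 2.414214 and β' = −1/β ≈ -0.414214.
#1 (-1,-5): internal coord -1 + (-5)·β' = +1.071068; +1.071068 ∈ [0.9, 1.3) → IN Λ
#2 (3,1): internal coord 3 + (1)·β' = +2.585786; +2.585786 ∉ [0.9, 1.3) → out
#3 (6,12): internal coord 6 + (12)·β' = +1.029437; +1.029437 ∈ [0.9, 1.3) → IN Λ
#4 (-1,-3): internal coord -1 + (-3)·β' = +0.242641; +0.242641 ∉ [0.9, 1.3) → out
#5 (-3,-11): internal coord -3 + (-11)·β' = +1.556349; +1.556349 ∉ [0.9, 1.3) → out
#6 (0,-2): internal coord 0 + (-2)·β' = +0.828427; +0.828427 ∉ [0.9, 1.3) → out

1, 3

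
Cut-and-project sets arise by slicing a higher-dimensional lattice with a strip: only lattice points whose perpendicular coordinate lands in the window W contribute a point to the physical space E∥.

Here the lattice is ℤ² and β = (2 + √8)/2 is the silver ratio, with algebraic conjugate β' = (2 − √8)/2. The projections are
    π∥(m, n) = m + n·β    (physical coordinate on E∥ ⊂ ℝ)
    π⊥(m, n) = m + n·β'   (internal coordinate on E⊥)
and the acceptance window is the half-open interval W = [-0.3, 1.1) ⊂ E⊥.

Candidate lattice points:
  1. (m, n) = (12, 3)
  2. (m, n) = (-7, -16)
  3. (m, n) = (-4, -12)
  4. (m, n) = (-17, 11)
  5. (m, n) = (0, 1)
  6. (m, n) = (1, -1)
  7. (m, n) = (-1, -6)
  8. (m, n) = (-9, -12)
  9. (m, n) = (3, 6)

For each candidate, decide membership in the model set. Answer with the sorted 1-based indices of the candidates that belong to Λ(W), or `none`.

Numerically β ≈ 2.41421 and β' = −1/β ≈ -0.41421.
[1] lift (12,3): star map gives 10.75736; window check -0.3 ≤ 10.75736 < 1.1 is false → out
[2] lift (-7,-16): star map gives -0.37258; window check -0.3 ≤ -0.37258 < 1.1 is false → out
[3] lift (-4,-12): star map gives 0.97056; window check -0.3 ≤ 0.97056 < 1.1 is true → IN Λ
[4] lift (-17,11): star map gives -21.55635; window check -0.3 ≤ -21.55635 < 1.1 is false → out
[5] lift (0,1): star map gives -0.41421; window check -0.3 ≤ -0.41421 < 1.1 is false → out
[6] lift (1,-1): star map gives 1.41421; window check -0.3 ≤ 1.41421 < 1.1 is false → out
[7] lift (-1,-6): star map gives 1.48528; window check -0.3 ≤ 1.48528 < 1.1 is false → out
[8] lift (-9,-12): star map gives -4.02944; window check -0.3 ≤ -4.02944 < 1.1 is false → out
[9] lift (3,6): star map gives 0.51472; window check -0.3 ≤ 0.51472 < 1.1 is true → IN Λ

3, 9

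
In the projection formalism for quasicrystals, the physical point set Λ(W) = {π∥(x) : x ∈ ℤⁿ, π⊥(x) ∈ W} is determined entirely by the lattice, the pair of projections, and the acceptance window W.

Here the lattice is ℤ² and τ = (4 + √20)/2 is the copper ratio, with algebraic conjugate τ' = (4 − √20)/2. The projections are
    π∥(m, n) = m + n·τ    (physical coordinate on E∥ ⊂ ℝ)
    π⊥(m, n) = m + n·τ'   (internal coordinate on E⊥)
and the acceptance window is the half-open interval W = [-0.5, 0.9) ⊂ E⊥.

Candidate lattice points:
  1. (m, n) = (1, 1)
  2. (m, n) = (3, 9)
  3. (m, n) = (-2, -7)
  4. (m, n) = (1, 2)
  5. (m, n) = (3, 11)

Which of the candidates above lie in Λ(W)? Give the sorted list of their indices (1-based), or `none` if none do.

1, 2, 3, 4, 5

τ' = (4−√20)/2 ≈ -0.23607.
#1 (1,1): internal coord 1 + (1)·τ' = +0.76393; +0.76393 ∈ [-0.5, 0.9) → IN Λ
#2 (3,9): internal coord 3 + (9)·τ' = +0.87539; +0.87539 ∈ [-0.5, 0.9) → IN Λ
#3 (-2,-7): internal coord -2 + (-7)·τ' = -0.34752; -0.34752 ∈ [-0.5, 0.9) → IN Λ
#4 (1,2): internal coord 1 + (2)·τ' = +0.52786; +0.52786 ∈ [-0.5, 0.9) → IN Λ
#5 (3,11): internal coord 3 + (11)·τ' = +0.40325; +0.40325 ∈ [-0.5, 0.9) → IN Λ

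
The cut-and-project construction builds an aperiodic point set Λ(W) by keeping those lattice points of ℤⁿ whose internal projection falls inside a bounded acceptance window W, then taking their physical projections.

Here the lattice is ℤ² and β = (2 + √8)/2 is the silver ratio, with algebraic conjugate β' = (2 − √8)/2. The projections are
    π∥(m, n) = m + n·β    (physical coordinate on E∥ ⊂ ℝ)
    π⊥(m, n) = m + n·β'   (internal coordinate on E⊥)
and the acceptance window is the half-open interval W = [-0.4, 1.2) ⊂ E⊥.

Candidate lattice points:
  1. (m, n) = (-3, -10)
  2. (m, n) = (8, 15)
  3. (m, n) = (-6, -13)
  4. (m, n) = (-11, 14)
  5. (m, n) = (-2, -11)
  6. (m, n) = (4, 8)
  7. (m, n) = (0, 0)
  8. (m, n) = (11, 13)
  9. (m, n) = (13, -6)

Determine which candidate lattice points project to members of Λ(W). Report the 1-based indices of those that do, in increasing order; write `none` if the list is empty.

1, 6, 7

Numerically β ≈ 2.4142 and β' = −1/β ≈ -0.4142.
candidate 1: (m,n)=(-3,-10) → π∥ = -3-10·β ≈ -27.1421, π⊥ = -3-10·β' ≈ 1.1421 ∈ [-0.4, 1.2) ⇒ IN Λ
candidate 2: (m,n)=(8,15) → π∥ = 8+15·β ≈ 44.2132, π⊥ = 8+15·β' ≈ 1.7868 ∉ [-0.4, 1.2) ⇒ out
candidate 3: (m,n)=(-6,-13) → π∥ = -6-13·β ≈ -37.3848, π⊥ = -6-13·β' ≈ -0.6152 ∉ [-0.4, 1.2) ⇒ out
candidate 4: (m,n)=(-11,14) → π∥ = -11+14·β ≈ 22.7990, π⊥ = -11+14·β' ≈ -16.7990 ∉ [-0.4, 1.2) ⇒ out
candidate 5: (m,n)=(-2,-11) → π∥ = -2-11·β ≈ -28.5563, π⊥ = -2-11·β' ≈ 2.5563 ∉ [-0.4, 1.2) ⇒ out
candidate 6: (m,n)=(4,8) → π∥ = 4+8·β ≈ 23.3137, π⊥ = 4+8·β' ≈ 0.6863 ∈ [-0.4, 1.2) ⇒ IN Λ
candidate 7: (m,n)=(0,0) → π∥ = 0+0·β ≈ 0.0000, π⊥ = 0+0·β' ≈ 0.0000 ∈ [-0.4, 1.2) ⇒ IN Λ
candidate 8: (m,n)=(11,13) → π∥ = 11+13·β ≈ 42.3848, π⊥ = 11+13·β' ≈ 5.6152 ∉ [-0.4, 1.2) ⇒ out
candidate 9: (m,n)=(13,-6) → π∥ = 13-6·β ≈ -1.4853, π⊥ = 13-6·β' ≈ 15.4853 ∉ [-0.4, 1.2) ⇒ out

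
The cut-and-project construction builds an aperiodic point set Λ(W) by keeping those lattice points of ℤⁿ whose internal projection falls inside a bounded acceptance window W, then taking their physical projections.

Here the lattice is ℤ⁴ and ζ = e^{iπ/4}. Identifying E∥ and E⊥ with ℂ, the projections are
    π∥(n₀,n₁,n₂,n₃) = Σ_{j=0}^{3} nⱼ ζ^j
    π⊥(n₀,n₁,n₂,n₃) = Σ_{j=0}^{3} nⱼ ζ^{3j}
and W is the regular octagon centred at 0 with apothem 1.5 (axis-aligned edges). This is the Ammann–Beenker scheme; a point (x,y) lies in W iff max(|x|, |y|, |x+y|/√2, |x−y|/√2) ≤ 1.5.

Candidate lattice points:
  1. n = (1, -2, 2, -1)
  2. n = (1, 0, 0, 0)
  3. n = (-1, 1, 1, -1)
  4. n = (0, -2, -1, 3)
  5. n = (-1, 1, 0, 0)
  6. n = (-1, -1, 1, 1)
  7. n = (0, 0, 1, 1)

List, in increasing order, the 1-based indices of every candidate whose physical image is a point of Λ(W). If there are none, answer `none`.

2, 6, 7

With ζ = e^{iπ/4} the internal vectors are ζ^0,ζ^3,ζ^6,ζ^9.
#1 (1, -2, 2, -1): internal (1.70711, -4.12132); octagon support 4.12132 vs apothem 1.5 → ∉ W
#2 (1, 0, 0, 0): internal (1.00000, 0.00000); octagon support 1.00000 vs apothem 1.5 → ∈ W
#3 (-1, 1, 1, -1): internal (-2.41421, -1.00000); octagon support 2.41421 vs apothem 1.5 → ∉ W
#4 (0, -2, -1, 3): internal (3.53553, 1.70711); octagon support 3.70711 vs apothem 1.5 → ∉ W
#5 (-1, 1, 0, 0): internal (-1.70711, 0.70711); octagon support 1.70711 vs apothem 1.5 → ∉ W
#6 (-1, -1, 1, 1): internal (0.41421, -1.00000); octagon support 1.00000 vs apothem 1.5 → ∈ W
#7 (0, 0, 1, 1): internal (0.70711, -0.29289); octagon support 0.70711 vs apothem 1.5 → ∈ W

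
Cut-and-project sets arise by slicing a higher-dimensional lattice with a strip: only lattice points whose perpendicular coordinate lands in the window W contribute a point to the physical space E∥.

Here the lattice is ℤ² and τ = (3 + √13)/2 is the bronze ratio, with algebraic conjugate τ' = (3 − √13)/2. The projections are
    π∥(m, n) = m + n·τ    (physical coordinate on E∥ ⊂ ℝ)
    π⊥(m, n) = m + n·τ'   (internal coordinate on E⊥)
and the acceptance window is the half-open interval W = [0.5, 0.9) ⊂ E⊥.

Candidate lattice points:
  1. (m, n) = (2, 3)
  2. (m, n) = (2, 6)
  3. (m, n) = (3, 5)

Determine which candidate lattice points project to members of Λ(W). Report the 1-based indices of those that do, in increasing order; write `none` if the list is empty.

none

τ' = (3−√13)/2 ≈ -0.30278.
#1 (2,3): internal coord 2 + (3)·τ' = +1.09167; +1.09167 ∉ [0.5, 0.9) → out
#2 (2,6): internal coord 2 + (6)·τ' = +0.18335; +0.18335 ∉ [0.5, 0.9) → out
#3 (3,5): internal coord 3 + (5)·τ' = +1.48612; +1.48612 ∉ [0.5, 0.9) → out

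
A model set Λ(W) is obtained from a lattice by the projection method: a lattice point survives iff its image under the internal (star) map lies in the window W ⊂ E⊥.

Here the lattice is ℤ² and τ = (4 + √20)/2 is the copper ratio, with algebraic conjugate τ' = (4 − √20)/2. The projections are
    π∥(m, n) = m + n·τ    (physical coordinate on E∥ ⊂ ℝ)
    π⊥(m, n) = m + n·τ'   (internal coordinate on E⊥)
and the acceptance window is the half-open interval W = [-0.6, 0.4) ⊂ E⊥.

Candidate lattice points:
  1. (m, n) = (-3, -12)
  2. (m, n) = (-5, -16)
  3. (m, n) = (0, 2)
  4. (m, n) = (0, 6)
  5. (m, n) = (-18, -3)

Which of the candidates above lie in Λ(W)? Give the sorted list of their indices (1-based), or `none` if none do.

1, 3

τ' = (4−√20)/2 ≈ -0.2361.
candidate 1: (m,n)=(-3,-12) → π∥ = -3-12·τ ≈ -53.8328, π⊥ = -3-12·τ' ≈ -0.1672 ∈ [-0.6, 0.4) ⇒ IN Λ
candidate 2: (m,n)=(-5,-16) → π∥ = -5-16·τ ≈ -72.7771, π⊥ = -5-16·τ' ≈ -1.2229 ∉ [-0.6, 0.4) ⇒ out
candidate 3: (m,n)=(0,2) → π∥ = 0+2·τ ≈ 8.4721, π⊥ = 0+2·τ' ≈ -0.4721 ∈ [-0.6, 0.4) ⇒ IN Λ
candidate 4: (m,n)=(0,6) → π∥ = 0+6·τ ≈ 25.4164, π⊥ = 0+6·τ' ≈ -1.4164 ∉ [-0.6, 0.4) ⇒ out
candidate 5: (m,n)=(-18,-3) → π∥ = -18-3·τ ≈ -30.7082, π⊥ = -18-3·τ' ≈ -17.2918 ∉ [-0.6, 0.4) ⇒ out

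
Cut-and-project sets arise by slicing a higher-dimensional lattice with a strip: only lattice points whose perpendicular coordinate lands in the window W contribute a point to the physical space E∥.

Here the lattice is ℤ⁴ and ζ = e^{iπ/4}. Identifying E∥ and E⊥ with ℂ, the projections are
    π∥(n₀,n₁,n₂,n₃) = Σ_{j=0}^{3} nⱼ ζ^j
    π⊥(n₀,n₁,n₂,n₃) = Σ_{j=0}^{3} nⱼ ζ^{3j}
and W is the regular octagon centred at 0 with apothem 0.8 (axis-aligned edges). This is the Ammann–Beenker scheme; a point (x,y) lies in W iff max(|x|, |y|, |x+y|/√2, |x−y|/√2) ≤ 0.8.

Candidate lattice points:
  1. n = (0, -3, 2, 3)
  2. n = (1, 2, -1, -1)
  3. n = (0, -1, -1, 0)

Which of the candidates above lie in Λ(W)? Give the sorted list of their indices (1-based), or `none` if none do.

Internal map: ζ^{3j} for j=0..3 gives (1,0), (−√2/2,√2/2), (0,−1), (√2/2,√2/2).
candidate 1: n = (0, -3, 2, 3) → π⊥ ≈ (+4.242641, -2.000000); max(|x|,|y|,|x±y|/√2) = 4.414214 > 0.8 ⇒ ∉ W
candidate 2: n = (1, 2, -1, -1) → π⊥ ≈ (-1.121320, +1.707107); max(|x|,|y|,|x±y|/√2) = 2.000000 > 0.8 ⇒ ∉ W
candidate 3: n = (0, -1, -1, 0) → π⊥ ≈ (+0.707107, +0.292893); max(|x|,|y|,|x±y|/√2) = 0.707107 ≤ 0.8 ⇒ ∈ W

3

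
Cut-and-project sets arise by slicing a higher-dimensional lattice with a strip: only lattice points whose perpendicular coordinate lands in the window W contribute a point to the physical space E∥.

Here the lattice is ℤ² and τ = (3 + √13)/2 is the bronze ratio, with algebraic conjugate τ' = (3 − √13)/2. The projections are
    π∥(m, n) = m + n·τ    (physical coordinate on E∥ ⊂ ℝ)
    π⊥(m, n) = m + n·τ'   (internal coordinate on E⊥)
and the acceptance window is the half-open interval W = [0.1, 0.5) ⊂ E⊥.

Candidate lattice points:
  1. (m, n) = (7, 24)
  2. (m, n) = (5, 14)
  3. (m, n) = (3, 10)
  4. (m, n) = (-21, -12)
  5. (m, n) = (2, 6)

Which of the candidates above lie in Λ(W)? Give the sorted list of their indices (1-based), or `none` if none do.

5

Compute τ' = (3−√13)/2 = -0.3028, so π⊥(m,n) = m -0.3028·n.
[1] lift (7,24): star map gives -0.2666; window check 0.1 ≤ -0.2666 < 0.5 is false → out
[2] lift (5,14): star map gives 0.7611; window check 0.1 ≤ 0.7611 < 0.5 is false → out
[3] lift (3,10): star map gives -0.0278; window check 0.1 ≤ -0.0278 < 0.5 is false → out
[4] lift (-21,-12): star map gives -17.3667; window check 0.1 ≤ -17.3667 < 0.5 is false → out
[5] lift (2,6): star map gives 0.1833; window check 0.1 ≤ 0.1833 < 0.5 is true → IN Λ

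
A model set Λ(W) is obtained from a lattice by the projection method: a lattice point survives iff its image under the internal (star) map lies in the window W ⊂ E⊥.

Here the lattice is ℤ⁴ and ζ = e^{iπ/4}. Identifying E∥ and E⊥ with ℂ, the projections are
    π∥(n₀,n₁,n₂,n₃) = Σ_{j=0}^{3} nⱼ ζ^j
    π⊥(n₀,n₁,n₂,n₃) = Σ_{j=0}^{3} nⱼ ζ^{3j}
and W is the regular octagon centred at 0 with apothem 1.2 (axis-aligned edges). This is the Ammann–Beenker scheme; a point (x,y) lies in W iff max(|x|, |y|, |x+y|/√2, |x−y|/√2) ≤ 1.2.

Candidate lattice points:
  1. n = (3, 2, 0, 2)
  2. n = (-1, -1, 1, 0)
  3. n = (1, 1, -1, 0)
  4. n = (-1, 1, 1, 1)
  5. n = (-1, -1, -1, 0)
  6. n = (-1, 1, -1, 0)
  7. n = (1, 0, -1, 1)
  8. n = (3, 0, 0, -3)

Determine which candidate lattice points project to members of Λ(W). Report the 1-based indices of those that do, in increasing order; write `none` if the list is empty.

Internal map: ζ^{3j} for j=0..3 gives (1,0), (−√2/2,√2/2), (0,−1), (√2/2,√2/2).
candidate 1: n = (3, 2, 0, 2) → π⊥ ≈ (+3.000000, +2.828427); max(|x|,|y|,|x±y|/√2) = 4.121320 > 1.2 ⇒ ∉ W
candidate 2: n = (-1, -1, 1, 0) → π⊥ ≈ (-0.292893, -1.707107); max(|x|,|y|,|x±y|/√2) = 1.707107 > 1.2 ⇒ ∉ W
candidate 3: n = (1, 1, -1, 0) → π⊥ ≈ (+0.292893, +1.707107); max(|x|,|y|,|x±y|/√2) = 1.707107 > 1.2 ⇒ ∉ W
candidate 4: n = (-1, 1, 1, 1) → π⊥ ≈ (-1.000000, +0.414214); max(|x|,|y|,|x±y|/√2) = 1.000000 ≤ 1.2 ⇒ ∈ W
candidate 5: n = (-1, -1, -1, 0) → π⊥ ≈ (-0.292893, +0.292893); max(|x|,|y|,|x±y|/√2) = 0.414214 ≤ 1.2 ⇒ ∈ W
candidate 6: n = (-1, 1, -1, 0) → π⊥ ≈ (-1.707107, +1.707107); max(|x|,|y|,|x±y|/√2) = 2.414214 > 1.2 ⇒ ∉ W
candidate 7: n = (1, 0, -1, 1) → π⊥ ≈ (+1.707107, +1.707107); max(|x|,|y|,|x±y|/√2) = 2.414214 > 1.2 ⇒ ∉ W
candidate 8: n = (3, 0, 0, -3) → π⊥ ≈ (+0.878680, -2.121320); max(|x|,|y|,|x±y|/√2) = 2.121320 > 1.2 ⇒ ∉ W

4, 5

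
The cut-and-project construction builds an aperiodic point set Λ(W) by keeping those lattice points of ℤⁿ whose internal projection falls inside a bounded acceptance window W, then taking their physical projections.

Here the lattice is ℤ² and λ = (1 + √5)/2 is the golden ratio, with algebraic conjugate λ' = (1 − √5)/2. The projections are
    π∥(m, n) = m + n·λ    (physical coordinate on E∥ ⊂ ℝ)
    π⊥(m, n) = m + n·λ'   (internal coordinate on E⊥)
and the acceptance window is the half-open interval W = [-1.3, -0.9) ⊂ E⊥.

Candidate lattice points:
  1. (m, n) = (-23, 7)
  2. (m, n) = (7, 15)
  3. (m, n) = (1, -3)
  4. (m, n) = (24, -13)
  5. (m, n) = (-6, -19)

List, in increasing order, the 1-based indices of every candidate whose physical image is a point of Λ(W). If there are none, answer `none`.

λ' = (1−√5)/2 ≈ -0.618034.
#1 (-23,7): internal coord -23 + (7)·λ' = -27.326238; -27.326238 ∉ [-1.3, -0.9) → out
#2 (7,15): internal coord 7 + (15)·λ' = -2.270510; -2.270510 ∉ [-1.3, -0.9) → out
#3 (1,-3): internal coord 1 + (-3)·λ' = +2.854102; +2.854102 ∉ [-1.3, -0.9) → out
#4 (24,-13): internal coord 24 + (-13)·λ' = +32.034442; +32.034442 ∉ [-1.3, -0.9) → out
#5 (-6,-19): internal coord -6 + (-19)·λ' = +5.742646; +5.742646 ∉ [-1.3, -0.9) → out

none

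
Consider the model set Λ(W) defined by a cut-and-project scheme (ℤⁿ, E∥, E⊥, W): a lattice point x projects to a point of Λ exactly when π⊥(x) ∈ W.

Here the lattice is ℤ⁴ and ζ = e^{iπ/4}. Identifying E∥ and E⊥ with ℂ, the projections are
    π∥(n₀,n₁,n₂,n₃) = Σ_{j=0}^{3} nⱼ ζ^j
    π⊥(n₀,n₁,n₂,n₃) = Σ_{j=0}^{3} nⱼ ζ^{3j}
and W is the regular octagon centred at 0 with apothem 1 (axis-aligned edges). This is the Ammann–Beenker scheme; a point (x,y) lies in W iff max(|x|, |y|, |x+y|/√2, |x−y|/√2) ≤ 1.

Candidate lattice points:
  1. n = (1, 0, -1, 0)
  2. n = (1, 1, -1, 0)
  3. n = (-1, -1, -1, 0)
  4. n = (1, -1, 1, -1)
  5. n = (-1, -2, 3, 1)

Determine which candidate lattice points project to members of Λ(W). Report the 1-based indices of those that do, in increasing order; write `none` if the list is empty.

3

With ζ = e^{iπ/4} the internal vectors are ζ^0,ζ^3,ζ^6,ζ^9.
#1 (1, 0, -1, 0): internal (1.00000, 1.00000); octagon support 1.41421 vs apothem 1 → ∉ W
#2 (1, 1, -1, 0): internal (0.29289, 1.70711); octagon support 1.70711 vs apothem 1 → ∉ W
#3 (-1, -1, -1, 0): internal (-0.29289, 0.29289); octagon support 0.41421 vs apothem 1 → ∈ W
#4 (1, -1, 1, -1): internal (1.00000, -2.41421); octagon support 2.41421 vs apothem 1 → ∉ W
#5 (-1, -2, 3, 1): internal (1.12132, -3.70711); octagon support 3.70711 vs apothem 1 → ∉ W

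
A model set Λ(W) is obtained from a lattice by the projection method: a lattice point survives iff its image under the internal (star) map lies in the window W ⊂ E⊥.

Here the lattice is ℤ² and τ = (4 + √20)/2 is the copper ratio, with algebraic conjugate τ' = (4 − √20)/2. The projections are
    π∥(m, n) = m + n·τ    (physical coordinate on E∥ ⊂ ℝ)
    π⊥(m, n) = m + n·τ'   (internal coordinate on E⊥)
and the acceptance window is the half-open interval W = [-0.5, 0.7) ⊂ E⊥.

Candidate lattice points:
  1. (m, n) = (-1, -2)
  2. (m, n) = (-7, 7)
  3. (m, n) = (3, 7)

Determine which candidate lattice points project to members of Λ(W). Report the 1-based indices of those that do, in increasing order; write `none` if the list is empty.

none

Compute τ' = (4−√20)/2 = -0.236068, so π⊥(m,n) = m -0.236068·n.
candidate 1: (m,n)=(-1,-2) → π∥ = -1-2·τ ≈ -9.472136, π⊥ = -1-2·τ' ≈ -0.527864 ∉ [-0.5, 0.7) ⇒ out
candidate 2: (m,n)=(-7,7) → π∥ = -7+7·τ ≈ 22.652476, π⊥ = -7+7·τ' ≈ -8.652476 ∉ [-0.5, 0.7) ⇒ out
candidate 3: (m,n)=(3,7) → π∥ = 3+7·τ ≈ 32.652476, π⊥ = 3+7·τ' ≈ 1.347524 ∉ [-0.5, 0.7) ⇒ out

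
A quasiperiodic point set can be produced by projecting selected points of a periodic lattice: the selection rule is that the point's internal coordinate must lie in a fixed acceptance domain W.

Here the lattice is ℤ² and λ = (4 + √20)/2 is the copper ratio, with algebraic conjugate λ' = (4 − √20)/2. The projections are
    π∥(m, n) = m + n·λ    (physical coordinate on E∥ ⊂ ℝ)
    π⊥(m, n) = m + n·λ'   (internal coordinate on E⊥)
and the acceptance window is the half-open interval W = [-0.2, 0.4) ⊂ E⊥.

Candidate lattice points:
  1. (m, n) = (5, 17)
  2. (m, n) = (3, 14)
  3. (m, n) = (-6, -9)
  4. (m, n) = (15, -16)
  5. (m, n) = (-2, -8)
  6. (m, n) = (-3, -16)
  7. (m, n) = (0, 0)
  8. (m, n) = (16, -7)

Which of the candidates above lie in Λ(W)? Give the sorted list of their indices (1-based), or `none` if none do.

5, 7

Numerically λ ≈ 4.236068 and λ' = −1/λ ≈ -0.236068.
candidate 1: (m,n)=(5,17) → π∥ = 5+17·λ ≈ 77.013156, π⊥ = 5+17·λ' ≈ 0.986844 ∉ [-0.2, 0.4) ⇒ out
candidate 2: (m,n)=(3,14) → π∥ = 3+14·λ ≈ 62.304952, π⊥ = 3+14·λ' ≈ -0.304952 ∉ [-0.2, 0.4) ⇒ out
candidate 3: (m,n)=(-6,-9) → π∥ = -6-9·λ ≈ -44.124612, π⊥ = -6-9·λ' ≈ -3.875388 ∉ [-0.2, 0.4) ⇒ out
candidate 4: (m,n)=(15,-16) → π∥ = 15-16·λ ≈ -52.777088, π⊥ = 15-16·λ' ≈ 18.777088 ∉ [-0.2, 0.4) ⇒ out
candidate 5: (m,n)=(-2,-8) → π∥ = -2-8·λ ≈ -35.888544, π⊥ = -2-8·λ' ≈ -0.111456 ∈ [-0.2, 0.4) ⇒ IN Λ
candidate 6: (m,n)=(-3,-16) → π∥ = -3-16·λ ≈ -70.777088, π⊥ = -3-16·λ' ≈ 0.777088 ∉ [-0.2, 0.4) ⇒ out
candidate 7: (m,n)=(0,0) → π∥ = 0+0·λ ≈ 0.000000, π⊥ = 0+0·λ' ≈ 0.000000 ∈ [-0.2, 0.4) ⇒ IN Λ
candidate 8: (m,n)=(16,-7) → π∥ = 16-7·λ ≈ -13.652476, π⊥ = 16-7·λ' ≈ 17.652476 ∉ [-0.2, 0.4) ⇒ out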